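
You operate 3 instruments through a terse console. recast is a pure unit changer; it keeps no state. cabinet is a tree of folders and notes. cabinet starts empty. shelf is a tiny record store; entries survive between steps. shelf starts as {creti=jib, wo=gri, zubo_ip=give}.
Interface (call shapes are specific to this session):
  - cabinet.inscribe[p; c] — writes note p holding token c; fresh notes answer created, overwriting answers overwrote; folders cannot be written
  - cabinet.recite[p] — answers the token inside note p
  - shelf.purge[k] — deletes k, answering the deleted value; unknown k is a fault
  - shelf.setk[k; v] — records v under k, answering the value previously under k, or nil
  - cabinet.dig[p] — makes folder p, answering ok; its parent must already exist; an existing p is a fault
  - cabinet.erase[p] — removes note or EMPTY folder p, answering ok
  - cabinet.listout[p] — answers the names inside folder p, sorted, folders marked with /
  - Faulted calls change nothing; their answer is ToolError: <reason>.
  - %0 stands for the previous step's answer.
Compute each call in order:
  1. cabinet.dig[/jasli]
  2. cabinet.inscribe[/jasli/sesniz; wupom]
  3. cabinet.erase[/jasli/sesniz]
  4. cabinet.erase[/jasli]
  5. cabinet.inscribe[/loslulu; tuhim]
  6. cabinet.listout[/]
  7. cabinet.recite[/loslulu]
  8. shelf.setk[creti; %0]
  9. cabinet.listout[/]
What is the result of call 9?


Answer: [loslulu]

Derivation:
> cabinet.dig p='/jasli'
= ok
> cabinet.inscribe p='/jasli/sesniz' c='wupom'
= created
> cabinet.erase p='/jasli/sesniz'
= ok
> cabinet.erase p='/jasli'
= ok
> cabinet.inscribe p='/loslulu' c='tuhim'
= created
> cabinet.listout p='/'
= [loslulu]
> cabinet.recite p='/loslulu'
= tuhim
> shelf.setk k='creti' v='%0'
= jib
> cabinet.listout p='/'
= [loslulu]


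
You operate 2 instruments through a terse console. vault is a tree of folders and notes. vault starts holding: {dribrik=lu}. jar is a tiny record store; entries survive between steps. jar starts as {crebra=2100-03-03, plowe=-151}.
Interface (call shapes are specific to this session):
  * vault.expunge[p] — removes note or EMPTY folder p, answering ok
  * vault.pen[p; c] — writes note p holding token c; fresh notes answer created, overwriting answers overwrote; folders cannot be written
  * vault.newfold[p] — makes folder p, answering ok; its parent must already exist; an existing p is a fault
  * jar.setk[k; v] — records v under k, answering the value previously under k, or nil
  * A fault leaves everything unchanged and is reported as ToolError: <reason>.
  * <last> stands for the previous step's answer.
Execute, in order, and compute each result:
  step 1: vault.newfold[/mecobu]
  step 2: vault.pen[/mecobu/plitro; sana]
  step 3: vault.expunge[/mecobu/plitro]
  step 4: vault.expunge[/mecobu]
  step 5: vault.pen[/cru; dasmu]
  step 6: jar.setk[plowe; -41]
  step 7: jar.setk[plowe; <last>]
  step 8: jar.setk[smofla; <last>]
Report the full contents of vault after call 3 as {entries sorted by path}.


-- newfold(p: /mecobu) == ok
-- pen(p: /mecobu/plitro, c: sana) == created
-- expunge(p: /mecobu/plitro) == ok
-- expunge(p: /mecobu) == ok
-- pen(p: /cru, c: dasmu) == created
-- setk(k: plowe, v: -41) == -151
-- setk(k: plowe, v: <last>) == -41
-- setk(k: smofla, v: <last>) == nil

Answer: {dribrik=lu, mecobu/}


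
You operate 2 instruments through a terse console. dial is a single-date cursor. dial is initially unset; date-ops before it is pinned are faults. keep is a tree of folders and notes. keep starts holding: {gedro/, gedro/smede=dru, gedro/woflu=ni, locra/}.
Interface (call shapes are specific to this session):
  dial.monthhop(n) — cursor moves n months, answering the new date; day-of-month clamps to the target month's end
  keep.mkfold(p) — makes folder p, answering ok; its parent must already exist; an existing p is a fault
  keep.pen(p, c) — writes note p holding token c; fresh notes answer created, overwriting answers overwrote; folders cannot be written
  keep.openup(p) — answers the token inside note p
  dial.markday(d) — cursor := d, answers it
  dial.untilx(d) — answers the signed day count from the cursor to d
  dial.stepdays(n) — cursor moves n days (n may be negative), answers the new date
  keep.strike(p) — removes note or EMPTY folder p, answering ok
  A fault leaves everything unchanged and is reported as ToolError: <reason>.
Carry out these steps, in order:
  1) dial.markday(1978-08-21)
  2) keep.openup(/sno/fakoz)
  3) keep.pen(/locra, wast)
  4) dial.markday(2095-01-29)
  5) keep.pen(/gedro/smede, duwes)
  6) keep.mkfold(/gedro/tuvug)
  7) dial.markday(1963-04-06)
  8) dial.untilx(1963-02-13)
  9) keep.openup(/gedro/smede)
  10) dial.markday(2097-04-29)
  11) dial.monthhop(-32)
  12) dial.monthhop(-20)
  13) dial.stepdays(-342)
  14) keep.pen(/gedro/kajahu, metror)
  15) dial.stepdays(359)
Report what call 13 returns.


% markday(1978-08-21) ~> 1978-08-21
% openup(/sno/fakoz) ~> ToolError: not found
% pen(/locra, wast) ~> ToolError: is a directory
% markday(2095-01-29) ~> 2095-01-29
% pen(/gedro/smede, duwes) ~> overwrote
% mkfold(/gedro/tuvug) ~> ok
% markday(1963-04-06) ~> 1963-04-06
% untilx(1963-02-13) ~> -52
% openup(/gedro/smede) ~> duwes
% markday(2097-04-29) ~> 2097-04-29
% monthhop(-32) ~> 2094-08-29
% monthhop(-20) ~> 2092-12-29
% stepdays(-342) ~> 2092-01-22
% pen(/gedro/kajahu, metror) ~> created
% stepdays(359) ~> 2093-01-15

Answer: 2092-01-22


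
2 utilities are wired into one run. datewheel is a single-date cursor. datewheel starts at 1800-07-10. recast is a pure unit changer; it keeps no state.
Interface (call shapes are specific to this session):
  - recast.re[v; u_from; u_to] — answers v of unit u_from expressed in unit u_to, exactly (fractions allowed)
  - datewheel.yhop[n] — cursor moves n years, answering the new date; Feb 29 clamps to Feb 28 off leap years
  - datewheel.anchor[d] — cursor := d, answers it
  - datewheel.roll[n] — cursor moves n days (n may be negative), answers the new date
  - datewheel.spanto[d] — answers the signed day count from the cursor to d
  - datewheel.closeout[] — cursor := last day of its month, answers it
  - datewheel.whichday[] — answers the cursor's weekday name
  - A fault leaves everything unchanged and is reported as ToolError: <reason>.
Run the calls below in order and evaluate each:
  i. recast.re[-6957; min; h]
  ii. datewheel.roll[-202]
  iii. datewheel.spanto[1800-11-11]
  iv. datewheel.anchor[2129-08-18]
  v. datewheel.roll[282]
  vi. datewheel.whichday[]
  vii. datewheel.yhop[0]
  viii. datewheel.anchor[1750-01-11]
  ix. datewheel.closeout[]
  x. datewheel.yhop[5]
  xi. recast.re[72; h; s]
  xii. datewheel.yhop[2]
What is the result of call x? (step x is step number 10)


>> recast.re(-6957, min, h)
<< -2319/20
>> datewheel.roll(-202)
<< 1799-12-20
>> datewheel.spanto(1800-11-11)
<< 326
>> datewheel.anchor(2129-08-18)
<< 2129-08-18
>> datewheel.roll(282)
<< 2130-05-27
>> datewheel.whichday()
<< Saturday
>> datewheel.yhop(0)
<< 2130-05-27
>> datewheel.anchor(1750-01-11)
<< 1750-01-11
>> datewheel.closeout()
<< 1750-01-31
>> datewheel.yhop(5)
<< 1755-01-31
>> recast.re(72, h, s)
<< 259200
>> datewheel.yhop(2)
<< 1757-01-31

Answer: 1755-01-31


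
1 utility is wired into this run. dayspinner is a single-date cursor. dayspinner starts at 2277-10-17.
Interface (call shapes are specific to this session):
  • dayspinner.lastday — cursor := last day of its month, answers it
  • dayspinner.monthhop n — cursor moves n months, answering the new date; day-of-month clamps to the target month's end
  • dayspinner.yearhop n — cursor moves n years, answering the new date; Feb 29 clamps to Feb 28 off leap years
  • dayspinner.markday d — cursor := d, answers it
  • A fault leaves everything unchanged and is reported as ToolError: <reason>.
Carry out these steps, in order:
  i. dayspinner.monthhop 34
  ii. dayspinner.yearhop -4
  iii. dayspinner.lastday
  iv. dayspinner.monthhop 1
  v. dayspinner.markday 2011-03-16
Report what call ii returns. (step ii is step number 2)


Answer: 2276-08-17

Derivation:
CALL dayspinner.monthhop[n=34]
RET  2280-08-17
CALL dayspinner.yearhop[n=-4]
RET  2276-08-17
CALL dayspinner.lastday[]
RET  2276-08-31
CALL dayspinner.monthhop[n=1]
RET  2276-09-30
CALL dayspinner.markday[d=2011-03-16]
RET  2011-03-16


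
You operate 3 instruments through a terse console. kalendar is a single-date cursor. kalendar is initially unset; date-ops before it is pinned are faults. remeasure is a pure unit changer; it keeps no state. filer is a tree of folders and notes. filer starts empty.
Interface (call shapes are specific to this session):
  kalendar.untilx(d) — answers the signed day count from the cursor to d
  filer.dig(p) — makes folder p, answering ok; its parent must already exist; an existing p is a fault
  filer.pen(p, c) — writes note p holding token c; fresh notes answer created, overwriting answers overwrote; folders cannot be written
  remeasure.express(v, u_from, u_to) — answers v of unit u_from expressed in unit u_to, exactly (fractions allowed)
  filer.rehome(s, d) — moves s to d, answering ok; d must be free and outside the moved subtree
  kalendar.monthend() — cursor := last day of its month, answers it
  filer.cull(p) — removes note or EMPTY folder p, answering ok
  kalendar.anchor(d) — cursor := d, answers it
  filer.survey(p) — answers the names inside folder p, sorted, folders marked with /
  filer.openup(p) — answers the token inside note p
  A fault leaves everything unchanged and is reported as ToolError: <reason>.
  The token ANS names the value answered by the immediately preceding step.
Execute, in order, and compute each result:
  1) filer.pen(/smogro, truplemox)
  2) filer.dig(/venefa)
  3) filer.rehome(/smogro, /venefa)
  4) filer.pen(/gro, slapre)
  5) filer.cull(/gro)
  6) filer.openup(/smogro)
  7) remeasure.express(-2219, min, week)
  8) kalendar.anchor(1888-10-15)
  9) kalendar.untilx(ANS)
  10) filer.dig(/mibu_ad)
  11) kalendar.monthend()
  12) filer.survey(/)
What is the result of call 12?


>> filer.pen(p='/smogro', c='truplemox')
<< created
>> filer.dig(p='/venefa')
<< ok
>> filer.rehome(s='/smogro', d='/venefa')
<< ToolError: exists
>> filer.pen(p='/gro', c='slapre')
<< created
>> filer.cull(p='/gro')
<< ok
>> filer.openup(p='/smogro')
<< truplemox
>> remeasure.express(v='-2219', u_from='min', u_to='week')
<< -317/1440
>> kalendar.anchor(d='1888-10-15')
<< 1888-10-15
>> kalendar.untilx(d='ANS')
<< 0
>> filer.dig(p='/mibu_ad')
<< ok
>> kalendar.monthend()
<< 1888-10-31
>> filer.survey(p='/')
<< [mibu_ad/, smogro, venefa/]

Answer: [mibu_ad/, smogro, venefa/]


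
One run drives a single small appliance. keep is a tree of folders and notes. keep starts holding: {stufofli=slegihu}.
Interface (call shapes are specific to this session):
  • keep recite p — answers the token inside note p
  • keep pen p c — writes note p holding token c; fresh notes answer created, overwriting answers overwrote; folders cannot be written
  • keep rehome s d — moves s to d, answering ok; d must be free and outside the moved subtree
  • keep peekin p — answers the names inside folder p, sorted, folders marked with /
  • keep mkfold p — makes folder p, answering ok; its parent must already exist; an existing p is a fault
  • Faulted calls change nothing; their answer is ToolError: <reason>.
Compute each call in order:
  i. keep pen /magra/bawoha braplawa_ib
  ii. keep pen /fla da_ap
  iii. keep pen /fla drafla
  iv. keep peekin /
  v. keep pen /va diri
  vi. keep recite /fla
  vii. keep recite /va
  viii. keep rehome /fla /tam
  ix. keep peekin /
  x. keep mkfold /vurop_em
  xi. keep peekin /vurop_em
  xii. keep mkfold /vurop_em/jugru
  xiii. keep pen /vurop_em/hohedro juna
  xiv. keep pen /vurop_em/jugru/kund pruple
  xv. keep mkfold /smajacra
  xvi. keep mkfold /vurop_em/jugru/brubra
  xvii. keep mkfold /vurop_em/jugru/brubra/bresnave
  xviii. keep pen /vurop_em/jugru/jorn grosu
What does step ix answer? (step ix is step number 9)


Invoking keep pen passing p=/magra/bawoha, c=braplawa_ib, giving ToolError: no parent.
Invoking keep pen passing p=/fla, c=da_ap, giving created.
I try keep pen passing p=/fla, c=drafla, and see overwrote.
Next I call keep peekin passing p=/, and get [fla, stufofli].
Invoking keep pen passing p=/va, c=diri, and observe created.
I invoke keep recite passing p=/fla, which returns drafla.
Invoking keep recite passing p=/va: diri.
I try keep rehome passing s=/fla, d=/tam, giving ok.
Now I run keep peekin passing p=/, giving [stufofli, tam, va].
Then keep mkfold passing p=/vurop_em, → ok.
I use keep peekin passing p=/vurop_em, giving [].
Invoking keep mkfold passing p=/vurop_em/jugru, — result: ok.
I use keep pen passing p=/vurop_em/hohedro, c=juna, → created.
Using keep pen passing p=/vurop_em/jugru/kund, c=pruple, giving created.
I use keep mkfold passing p=/smajacra: ok.
Using keep mkfold passing p=/vurop_em/jugru/brubra, and get ok.
I try keep mkfold passing p=/vurop_em/jugru/brubra/bresnave, → ok.
Next I call keep pen passing p=/vurop_em/jugru/jorn, c=grosu, and get created.

Answer: [stufofli, tam, va]


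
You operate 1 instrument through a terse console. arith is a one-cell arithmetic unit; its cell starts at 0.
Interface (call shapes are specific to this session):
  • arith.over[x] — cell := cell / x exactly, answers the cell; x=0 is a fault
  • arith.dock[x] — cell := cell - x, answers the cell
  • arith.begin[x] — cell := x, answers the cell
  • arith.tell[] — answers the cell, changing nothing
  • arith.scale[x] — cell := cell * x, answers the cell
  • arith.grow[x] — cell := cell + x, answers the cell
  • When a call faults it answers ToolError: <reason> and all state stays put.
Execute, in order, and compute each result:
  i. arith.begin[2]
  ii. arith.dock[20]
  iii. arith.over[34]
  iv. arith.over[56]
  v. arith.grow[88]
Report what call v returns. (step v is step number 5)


% arith.begin(x='2') == 2
% arith.dock(x='20') == -18
% arith.over(x='34') == -9/17
% arith.over(x='56') == -9/952
% arith.grow(x='88') == 83767/952

Answer: 83767/952


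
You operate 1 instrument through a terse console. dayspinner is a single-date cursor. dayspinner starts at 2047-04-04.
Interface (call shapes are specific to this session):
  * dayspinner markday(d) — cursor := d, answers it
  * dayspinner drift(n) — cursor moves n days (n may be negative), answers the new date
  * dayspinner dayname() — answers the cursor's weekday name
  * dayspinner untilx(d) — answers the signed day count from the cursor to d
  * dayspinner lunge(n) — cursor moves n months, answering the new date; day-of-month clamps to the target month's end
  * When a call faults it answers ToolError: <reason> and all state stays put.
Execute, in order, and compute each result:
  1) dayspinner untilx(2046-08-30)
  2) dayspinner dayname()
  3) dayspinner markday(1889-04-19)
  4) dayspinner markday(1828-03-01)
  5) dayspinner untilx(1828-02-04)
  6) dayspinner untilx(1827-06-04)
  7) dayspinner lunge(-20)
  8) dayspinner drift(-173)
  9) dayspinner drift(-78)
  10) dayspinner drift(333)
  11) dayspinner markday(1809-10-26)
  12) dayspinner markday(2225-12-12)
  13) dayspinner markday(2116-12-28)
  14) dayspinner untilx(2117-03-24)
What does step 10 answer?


Answer: 1826-09-21

Derivation:
I invoke dayspinner untilx(d=2046-08-30): -217.
I use dayspinner dayname, and see Thursday.
Calling dayspinner markday(d=1889-04-19), giving 1889-04-19.
I call dayspinner markday(d=1828-03-01), → 1828-03-01.
Then dayspinner untilx(d=1828-02-04), and get -26.
I run dayspinner untilx(d=1827-06-04), and observe -271.
Invoking dayspinner lunge(n=-20), which returns 1826-07-01.
I invoke dayspinner drift(n=-173), and observe 1826-01-09.
I call dayspinner drift(n=-78), and observe 1825-10-23.
Calling dayspinner drift(n=333), → 1826-09-21.
Invoking dayspinner markday(d=1809-10-26), which returns 1809-10-26.
Calling dayspinner markday(d=2225-12-12), — result: 2225-12-12.
Calling dayspinner markday(d=2116-12-28), and get 2116-12-28.
I invoke dayspinner untilx(d=2117-03-24), → 86.


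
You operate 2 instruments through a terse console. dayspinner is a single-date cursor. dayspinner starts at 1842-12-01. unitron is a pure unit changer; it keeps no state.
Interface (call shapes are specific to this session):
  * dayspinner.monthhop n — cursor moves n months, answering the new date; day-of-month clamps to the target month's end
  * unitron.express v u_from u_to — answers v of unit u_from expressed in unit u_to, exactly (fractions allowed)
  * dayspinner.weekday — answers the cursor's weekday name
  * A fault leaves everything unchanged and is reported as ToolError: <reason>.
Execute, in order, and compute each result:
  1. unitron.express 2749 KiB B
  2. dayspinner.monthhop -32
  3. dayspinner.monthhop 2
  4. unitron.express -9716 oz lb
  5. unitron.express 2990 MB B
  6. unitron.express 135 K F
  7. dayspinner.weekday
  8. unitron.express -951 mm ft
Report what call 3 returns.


→ unitron.express(v: 2749, u_from: KiB, u_to: B)
← 2814976
→ dayspinner.monthhop(n: -32)
← 1840-04-01
→ dayspinner.monthhop(n: 2)
← 1840-06-01
→ unitron.express(v: -9716, u_from: oz, u_to: lb)
← -2429/4
→ unitron.express(v: 2990, u_from: MB, u_to: B)
← 2990000000
→ unitron.express(v: 135, u_from: K, u_to: F)
← -21667/100
→ dayspinner.weekday()
← Monday
→ unitron.express(v: -951, u_from: mm, u_to: ft)
← -1585/508

Answer: 1840-06-01


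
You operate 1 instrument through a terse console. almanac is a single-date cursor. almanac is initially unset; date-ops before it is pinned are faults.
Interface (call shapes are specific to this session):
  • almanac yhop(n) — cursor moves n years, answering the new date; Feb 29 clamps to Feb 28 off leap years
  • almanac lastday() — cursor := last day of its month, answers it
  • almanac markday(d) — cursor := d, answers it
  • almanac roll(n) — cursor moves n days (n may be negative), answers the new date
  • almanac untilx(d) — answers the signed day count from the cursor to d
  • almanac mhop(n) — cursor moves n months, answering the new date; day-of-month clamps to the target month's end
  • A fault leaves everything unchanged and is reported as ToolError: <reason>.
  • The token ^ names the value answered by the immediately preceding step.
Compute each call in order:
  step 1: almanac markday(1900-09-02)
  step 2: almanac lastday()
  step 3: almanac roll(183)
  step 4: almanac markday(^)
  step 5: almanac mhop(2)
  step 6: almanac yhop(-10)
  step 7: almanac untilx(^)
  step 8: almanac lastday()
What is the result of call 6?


Answer: 1891-06-01

Derivation:
I call almanac markday(d=1900-09-02), and get 1900-09-02.
Using almanac lastday, which returns 1900-09-30.
Now I run almanac roll(n=183), which returns 1901-04-01.
I run almanac markday(d=^), yielding 1901-04-01.
I use almanac mhop(n=2), and get 1901-06-01.
Now I run almanac yhop(n=-10), which returns 1891-06-01.
Calling almanac untilx(d=^), which returns 0.
I try almanac lastday, giving 1891-06-30.


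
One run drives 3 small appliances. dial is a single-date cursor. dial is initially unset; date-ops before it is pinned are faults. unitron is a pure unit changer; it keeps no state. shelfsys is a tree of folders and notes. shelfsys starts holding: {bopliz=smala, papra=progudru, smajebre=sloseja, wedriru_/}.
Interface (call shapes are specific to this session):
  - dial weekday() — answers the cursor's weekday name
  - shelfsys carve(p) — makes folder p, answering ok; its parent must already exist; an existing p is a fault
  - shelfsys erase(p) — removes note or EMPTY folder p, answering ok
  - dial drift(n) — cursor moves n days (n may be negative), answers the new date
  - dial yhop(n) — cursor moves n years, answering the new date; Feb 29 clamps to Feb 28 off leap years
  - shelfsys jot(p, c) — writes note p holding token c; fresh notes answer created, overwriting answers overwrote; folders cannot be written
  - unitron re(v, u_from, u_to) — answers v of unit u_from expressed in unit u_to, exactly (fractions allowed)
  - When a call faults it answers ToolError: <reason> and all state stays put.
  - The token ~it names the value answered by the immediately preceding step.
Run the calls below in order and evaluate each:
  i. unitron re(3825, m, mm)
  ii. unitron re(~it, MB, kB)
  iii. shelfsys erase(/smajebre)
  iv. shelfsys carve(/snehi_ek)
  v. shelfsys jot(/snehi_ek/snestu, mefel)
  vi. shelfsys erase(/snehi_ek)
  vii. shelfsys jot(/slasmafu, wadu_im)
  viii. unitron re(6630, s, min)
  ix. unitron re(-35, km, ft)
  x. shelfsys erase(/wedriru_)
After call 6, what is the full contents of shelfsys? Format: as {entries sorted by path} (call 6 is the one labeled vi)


Answer: {bopliz=smala, papra=progudru, snehi_ek/, snehi_ek/snestu=mefel, wedriru_/}

Derivation:
Act: unitron re[v='3825'; u_from='m'; u_to='mm']
Obs: 3825000
Act: unitron re[v='~it'; u_from='MB'; u_to='kB']
Obs: 3825000000
Act: shelfsys erase[p='/smajebre']
Obs: ok
Act: shelfsys carve[p='/snehi_ek']
Obs: ok
Act: shelfsys jot[p='/snehi_ek/snestu'; c='mefel']
Obs: created
Act: shelfsys erase[p='/snehi_ek']
Obs: ToolError: not empty
Act: shelfsys jot[p='/slasmafu'; c='wadu_im']
Obs: created
Act: unitron re[v='6630'; u_from='s'; u_to='min']
Obs: 221/2
Act: unitron re[v='-35'; u_from='km'; u_to='ft']
Obs: -43750000/381
Act: shelfsys erase[p='/wedriru_']
Obs: ok


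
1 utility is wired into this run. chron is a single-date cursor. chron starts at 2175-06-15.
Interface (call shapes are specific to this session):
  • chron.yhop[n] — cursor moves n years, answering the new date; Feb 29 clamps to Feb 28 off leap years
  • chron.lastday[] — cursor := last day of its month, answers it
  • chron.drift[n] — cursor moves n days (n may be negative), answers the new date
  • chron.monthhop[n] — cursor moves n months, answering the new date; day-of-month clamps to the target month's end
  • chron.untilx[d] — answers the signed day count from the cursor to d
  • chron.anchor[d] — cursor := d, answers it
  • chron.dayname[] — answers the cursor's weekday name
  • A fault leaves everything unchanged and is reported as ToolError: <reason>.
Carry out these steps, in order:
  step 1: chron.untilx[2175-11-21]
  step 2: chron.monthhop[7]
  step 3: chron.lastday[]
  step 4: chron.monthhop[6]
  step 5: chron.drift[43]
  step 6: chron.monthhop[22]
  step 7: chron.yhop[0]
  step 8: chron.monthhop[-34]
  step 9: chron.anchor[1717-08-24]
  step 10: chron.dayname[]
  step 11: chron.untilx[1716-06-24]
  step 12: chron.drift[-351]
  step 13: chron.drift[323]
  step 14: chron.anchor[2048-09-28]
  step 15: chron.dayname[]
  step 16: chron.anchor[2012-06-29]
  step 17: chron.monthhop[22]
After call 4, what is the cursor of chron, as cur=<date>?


Answer: cur=2176-07-31

Derivation:
Now I run chron.untilx(d=2175-11-21), and observe 159.
Then chron.monthhop(n=7), yielding 2176-01-15.
Using chron.lastday, giving 2176-01-31.
Now I run chron.monthhop(n=6), yielding 2176-07-31.
I use chron.drift(n=43): 2176-09-12.
I try chron.monthhop(n=22), and observe 2178-07-12.
Using chron.yhop(n=0), → 2178-07-12.
Calling chron.monthhop(n=-34), and observe 2175-09-12.
Invoking chron.anchor(d=1717-08-24), giving 1717-08-24.
Using chron.dayname(), which returns Tuesday.
I try chron.untilx(d=1716-06-24), — result: -426.
Using chron.drift(n=-351): 1716-09-07.
Then chron.drift(n=323), which returns 1717-07-27.
I call chron.anchor(d=2048-09-28), → 2048-09-28.
Next I call chron.dayname, yielding Monday.
I call chron.anchor(d=2012-06-29), and observe 2012-06-29.
Then chron.monthhop(n=22), and observe 2014-04-29.


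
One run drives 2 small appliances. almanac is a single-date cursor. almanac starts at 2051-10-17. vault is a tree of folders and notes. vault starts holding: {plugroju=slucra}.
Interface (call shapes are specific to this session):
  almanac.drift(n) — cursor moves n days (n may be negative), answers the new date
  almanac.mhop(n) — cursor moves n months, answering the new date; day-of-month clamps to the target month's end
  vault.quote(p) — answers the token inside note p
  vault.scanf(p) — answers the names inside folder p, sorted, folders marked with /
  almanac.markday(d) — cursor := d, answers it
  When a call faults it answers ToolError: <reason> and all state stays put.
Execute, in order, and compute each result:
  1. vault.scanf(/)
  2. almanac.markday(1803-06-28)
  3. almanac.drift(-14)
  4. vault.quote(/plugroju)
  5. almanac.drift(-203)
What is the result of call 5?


I try scanf passing p: /, and observe [plugroju].
Now I run markday passing d: 1803-06-28, and see 1803-06-28.
Then drift passing n: -14: 1803-06-14.
I try quote passing p: /plugroju, giving slucra.
I call drift passing n: -203, — result: 1802-11-23.

Answer: 1802-11-23


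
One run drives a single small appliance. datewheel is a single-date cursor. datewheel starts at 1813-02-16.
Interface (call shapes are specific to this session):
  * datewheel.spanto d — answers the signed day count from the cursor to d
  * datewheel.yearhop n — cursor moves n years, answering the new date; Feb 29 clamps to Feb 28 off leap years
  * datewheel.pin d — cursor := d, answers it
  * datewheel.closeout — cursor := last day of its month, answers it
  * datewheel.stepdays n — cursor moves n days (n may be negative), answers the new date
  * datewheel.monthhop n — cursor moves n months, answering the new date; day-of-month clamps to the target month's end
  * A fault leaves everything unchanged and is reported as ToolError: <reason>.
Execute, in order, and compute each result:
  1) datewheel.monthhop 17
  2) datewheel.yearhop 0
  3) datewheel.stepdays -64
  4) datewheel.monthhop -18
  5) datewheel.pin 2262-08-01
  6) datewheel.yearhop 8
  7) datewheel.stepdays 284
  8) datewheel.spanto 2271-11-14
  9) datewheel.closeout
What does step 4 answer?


Answer: 1812-11-13

Derivation:
% datewheel.monthhop 17
:: 1814-07-16
% datewheel.yearhop 0
:: 1814-07-16
% datewheel.stepdays -64
:: 1814-05-13
% datewheel.monthhop -18
:: 1812-11-13
% datewheel.pin 2262-08-01
:: 2262-08-01
% datewheel.yearhop 8
:: 2270-08-01
% datewheel.stepdays 284
:: 2271-05-12
% datewheel.spanto 2271-11-14
:: 186
% datewheel.closeout
:: 2271-05-31


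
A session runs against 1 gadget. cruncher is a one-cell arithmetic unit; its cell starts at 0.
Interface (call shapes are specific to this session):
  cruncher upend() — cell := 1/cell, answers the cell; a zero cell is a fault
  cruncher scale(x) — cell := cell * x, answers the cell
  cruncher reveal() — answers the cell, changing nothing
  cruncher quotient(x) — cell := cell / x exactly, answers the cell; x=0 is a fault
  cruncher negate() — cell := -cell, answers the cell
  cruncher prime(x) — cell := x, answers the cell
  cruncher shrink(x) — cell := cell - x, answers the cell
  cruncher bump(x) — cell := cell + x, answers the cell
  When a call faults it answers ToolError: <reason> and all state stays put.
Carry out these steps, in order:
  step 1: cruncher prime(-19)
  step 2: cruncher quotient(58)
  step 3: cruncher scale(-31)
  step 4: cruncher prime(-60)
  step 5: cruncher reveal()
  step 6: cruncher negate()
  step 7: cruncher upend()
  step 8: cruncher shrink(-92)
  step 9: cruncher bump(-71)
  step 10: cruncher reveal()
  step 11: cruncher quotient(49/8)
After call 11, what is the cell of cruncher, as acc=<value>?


> cruncher prime x=-19
[out] -19
> cruncher quotient x=58
[out] -19/58
> cruncher scale x=-31
[out] 589/58
> cruncher prime x=-60
[out] -60
> cruncher reveal
[out] -60
> cruncher negate
[out] 60
> cruncher upend
[out] 1/60
> cruncher shrink x=-92
[out] 5521/60
> cruncher bump x=-71
[out] 1261/60
> cruncher reveal
[out] 1261/60
> cruncher quotient x=49/8
[out] 2522/735

Answer: acc=2522/735


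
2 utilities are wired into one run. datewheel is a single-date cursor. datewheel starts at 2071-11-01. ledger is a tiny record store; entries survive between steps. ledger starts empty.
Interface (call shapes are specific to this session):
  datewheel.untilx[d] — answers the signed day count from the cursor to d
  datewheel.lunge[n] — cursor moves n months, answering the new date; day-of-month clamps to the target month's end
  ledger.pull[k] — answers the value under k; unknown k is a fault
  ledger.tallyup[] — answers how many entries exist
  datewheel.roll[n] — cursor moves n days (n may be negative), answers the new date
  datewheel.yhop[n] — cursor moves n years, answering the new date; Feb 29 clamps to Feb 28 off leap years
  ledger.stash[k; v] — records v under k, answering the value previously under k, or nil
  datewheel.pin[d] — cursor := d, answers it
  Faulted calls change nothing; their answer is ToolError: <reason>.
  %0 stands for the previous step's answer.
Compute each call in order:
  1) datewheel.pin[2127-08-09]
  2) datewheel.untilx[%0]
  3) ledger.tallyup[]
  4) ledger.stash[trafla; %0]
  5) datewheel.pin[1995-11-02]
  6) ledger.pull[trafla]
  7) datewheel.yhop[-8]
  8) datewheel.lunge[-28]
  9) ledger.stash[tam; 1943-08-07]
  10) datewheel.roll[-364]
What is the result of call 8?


Answer: 1985-07-02

Derivation:
I call datewheel.pin using d='2127-08-09', and get 2127-08-09.
Calling datewheel.untilx using d='%0', — result: 0.
I run ledger.tallyup, which returns 0.
Invoking ledger.stash using k='trafla', v='%0', and get nil.
Now I run datewheel.pin using d='1995-11-02', and observe 1995-11-02.
Using ledger.pull using k='trafla', giving 0.
Calling datewheel.yhop using n='-8': 1987-11-02.
I call datewheel.lunge using n='-28', and see 1985-07-02.
Then ledger.stash using k='tam', v='1943-08-07', giving nil.
Invoking datewheel.roll using n='-364', — result: 1984-07-03.


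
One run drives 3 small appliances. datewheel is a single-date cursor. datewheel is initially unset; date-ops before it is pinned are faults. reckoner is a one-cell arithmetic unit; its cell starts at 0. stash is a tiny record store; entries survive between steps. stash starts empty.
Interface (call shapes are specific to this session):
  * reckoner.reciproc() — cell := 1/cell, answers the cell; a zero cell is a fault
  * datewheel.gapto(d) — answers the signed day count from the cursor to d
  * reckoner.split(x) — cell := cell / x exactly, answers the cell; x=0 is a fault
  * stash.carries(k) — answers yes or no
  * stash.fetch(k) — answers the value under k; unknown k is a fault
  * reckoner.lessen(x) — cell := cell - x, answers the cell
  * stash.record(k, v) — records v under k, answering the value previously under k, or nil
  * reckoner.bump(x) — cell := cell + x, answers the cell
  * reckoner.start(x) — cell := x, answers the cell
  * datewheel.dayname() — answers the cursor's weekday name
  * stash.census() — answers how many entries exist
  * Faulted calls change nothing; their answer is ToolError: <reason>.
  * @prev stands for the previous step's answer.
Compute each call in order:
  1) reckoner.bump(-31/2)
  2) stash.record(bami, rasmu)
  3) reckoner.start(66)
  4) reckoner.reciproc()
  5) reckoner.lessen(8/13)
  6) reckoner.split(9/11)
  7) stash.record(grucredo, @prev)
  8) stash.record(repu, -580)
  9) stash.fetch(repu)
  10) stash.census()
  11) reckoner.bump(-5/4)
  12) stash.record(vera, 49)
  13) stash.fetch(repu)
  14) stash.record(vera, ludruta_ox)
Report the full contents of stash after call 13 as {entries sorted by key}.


;; 1. reckoner.bump(x='-31/2') : -31/2
;; 2. stash.record(k='bami', v='rasmu') : nil
;; 3. reckoner.start(x='66') : 66
;; 4. reckoner.reciproc() : 1/66
;; 5. reckoner.lessen(x='8/13') : -515/858
;; 6. reckoner.split(x='9/11') : -515/702
;; 7. stash.record(k='grucredo', v='@prev') : nil
;; 8. stash.record(k='repu', v='-580') : nil
;; 9. stash.fetch(k='repu') : -580
;; 10. stash.census() : 3
;; 11. reckoner.bump(x='-5/4') : -2785/1404
;; 12. stash.record(k='vera', v='49') : nil
;; 13. stash.fetch(k='repu') : -580
;; 14. stash.record(k='vera', v='ludruta_ox') : 49

Answer: {bami=rasmu, grucredo=-515/702, repu=-580, vera=49}


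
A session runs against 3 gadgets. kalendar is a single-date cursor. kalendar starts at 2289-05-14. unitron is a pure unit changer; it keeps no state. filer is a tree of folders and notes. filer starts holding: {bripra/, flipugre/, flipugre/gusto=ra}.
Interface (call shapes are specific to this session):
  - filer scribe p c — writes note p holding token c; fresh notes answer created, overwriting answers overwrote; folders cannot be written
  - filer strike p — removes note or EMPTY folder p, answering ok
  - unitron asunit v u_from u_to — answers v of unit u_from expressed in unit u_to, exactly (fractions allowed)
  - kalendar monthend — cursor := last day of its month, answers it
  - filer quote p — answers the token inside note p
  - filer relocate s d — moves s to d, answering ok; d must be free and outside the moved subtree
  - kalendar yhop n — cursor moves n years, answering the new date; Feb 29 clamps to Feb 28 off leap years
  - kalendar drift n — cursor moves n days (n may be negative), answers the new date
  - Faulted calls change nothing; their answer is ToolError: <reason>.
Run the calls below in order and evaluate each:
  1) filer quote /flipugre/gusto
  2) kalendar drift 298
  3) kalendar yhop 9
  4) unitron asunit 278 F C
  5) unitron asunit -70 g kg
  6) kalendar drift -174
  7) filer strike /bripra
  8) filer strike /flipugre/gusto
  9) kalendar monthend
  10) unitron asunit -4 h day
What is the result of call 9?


Answer: 2298-09-30

Derivation:
>>> filer quote p=/flipugre/gusto
[out] ra
>>> kalendar drift n=298
[out] 2290-03-08
>>> kalendar yhop n=9
[out] 2299-03-08
>>> unitron asunit v=278 u_from=F u_to=C
[out] 410/3
>>> unitron asunit v=-70 u_from=g u_to=kg
[out] -7/100
>>> kalendar drift n=-174
[out] 2298-09-15
>>> filer strike p=/bripra
[out] ok
>>> filer strike p=/flipugre/gusto
[out] ok
>>> kalendar monthend
[out] 2298-09-30
>>> unitron asunit v=-4 u_from=h u_to=day
[out] -1/6


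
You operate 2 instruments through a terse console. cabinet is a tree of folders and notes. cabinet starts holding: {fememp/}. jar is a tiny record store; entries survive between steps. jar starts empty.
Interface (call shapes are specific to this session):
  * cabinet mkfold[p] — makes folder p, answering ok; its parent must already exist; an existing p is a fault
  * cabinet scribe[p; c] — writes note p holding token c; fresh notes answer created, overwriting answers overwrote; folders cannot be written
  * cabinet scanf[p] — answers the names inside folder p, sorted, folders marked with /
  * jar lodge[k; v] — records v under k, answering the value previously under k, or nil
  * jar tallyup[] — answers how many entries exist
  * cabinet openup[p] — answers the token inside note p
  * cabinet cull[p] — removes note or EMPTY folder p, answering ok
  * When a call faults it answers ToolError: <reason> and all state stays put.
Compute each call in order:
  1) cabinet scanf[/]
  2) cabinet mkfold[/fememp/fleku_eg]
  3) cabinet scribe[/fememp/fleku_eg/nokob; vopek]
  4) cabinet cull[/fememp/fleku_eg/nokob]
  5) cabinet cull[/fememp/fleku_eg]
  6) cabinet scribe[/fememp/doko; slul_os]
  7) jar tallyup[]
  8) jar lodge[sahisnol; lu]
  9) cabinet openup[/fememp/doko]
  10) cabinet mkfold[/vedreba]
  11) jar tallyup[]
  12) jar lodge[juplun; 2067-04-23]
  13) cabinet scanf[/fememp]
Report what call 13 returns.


% cabinet scanf p→/
  [fememp/]
% cabinet mkfold p→/fememp/fleku_eg
  ok
% cabinet scribe p→/fememp/fleku_eg/nokob c→vopek
  created
% cabinet cull p→/fememp/fleku_eg/nokob
  ok
% cabinet cull p→/fememp/fleku_eg
  ok
% cabinet scribe p→/fememp/doko c→slul_os
  created
% jar tallyup
  0
% jar lodge k→sahisnol v→lu
  nil
% cabinet openup p→/fememp/doko
  slul_os
% cabinet mkfold p→/vedreba
  ok
% jar tallyup
  1
% jar lodge k→juplun v→2067-04-23
  nil
% cabinet scanf p→/fememp
  [doko]

Answer: [doko]


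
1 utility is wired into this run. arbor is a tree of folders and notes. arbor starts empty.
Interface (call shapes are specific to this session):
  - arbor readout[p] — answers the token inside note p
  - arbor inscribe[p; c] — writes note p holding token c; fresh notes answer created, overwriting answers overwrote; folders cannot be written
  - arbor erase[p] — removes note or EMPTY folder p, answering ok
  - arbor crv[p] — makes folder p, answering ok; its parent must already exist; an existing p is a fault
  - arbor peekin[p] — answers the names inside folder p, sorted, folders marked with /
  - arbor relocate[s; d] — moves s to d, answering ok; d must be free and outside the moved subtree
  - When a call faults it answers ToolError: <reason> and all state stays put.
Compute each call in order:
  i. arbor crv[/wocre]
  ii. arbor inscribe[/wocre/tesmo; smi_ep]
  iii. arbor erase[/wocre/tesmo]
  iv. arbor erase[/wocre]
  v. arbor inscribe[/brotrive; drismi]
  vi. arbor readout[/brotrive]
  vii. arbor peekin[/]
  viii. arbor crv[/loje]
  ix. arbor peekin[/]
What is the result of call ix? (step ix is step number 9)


Answer: [brotrive, loje/]

Derivation:
·→ arbor crv(p→/wocre)
·← ok
·→ arbor inscribe(p→/wocre/tesmo, c→smi_ep)
·← created
·→ arbor erase(p→/wocre/tesmo)
·← ok
·→ arbor erase(p→/wocre)
·← ok
·→ arbor inscribe(p→/brotrive, c→drismi)
·← created
·→ arbor readout(p→/brotrive)
·← drismi
·→ arbor peekin(p→/)
·← [brotrive]
·→ arbor crv(p→/loje)
·← ok
·→ arbor peekin(p→/)
·← [brotrive, loje/]


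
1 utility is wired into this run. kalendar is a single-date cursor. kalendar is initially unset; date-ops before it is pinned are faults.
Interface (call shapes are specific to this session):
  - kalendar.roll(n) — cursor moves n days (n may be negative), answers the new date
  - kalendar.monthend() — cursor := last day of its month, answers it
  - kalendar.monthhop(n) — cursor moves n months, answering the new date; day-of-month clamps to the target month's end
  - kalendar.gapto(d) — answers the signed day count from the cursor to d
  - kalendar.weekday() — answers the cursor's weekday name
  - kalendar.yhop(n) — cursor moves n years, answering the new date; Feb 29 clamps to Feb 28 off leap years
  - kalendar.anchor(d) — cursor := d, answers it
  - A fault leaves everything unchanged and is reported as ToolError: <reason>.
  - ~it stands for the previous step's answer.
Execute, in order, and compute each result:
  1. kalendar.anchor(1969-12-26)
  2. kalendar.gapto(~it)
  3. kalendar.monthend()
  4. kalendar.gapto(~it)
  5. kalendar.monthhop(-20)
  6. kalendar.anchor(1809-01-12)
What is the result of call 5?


Answer: 1968-04-30

Derivation:
I invoke anchor on d=1969-12-26, which returns 1969-12-26.
I invoke gapto on d=~it, which returns 0.
I try monthend(), which returns 1969-12-31.
Now I run gapto on d=~it, which returns 0.
Next I call monthhop on n=-20, and observe 1968-04-30.
Using anchor on d=1809-01-12, → 1809-01-12.


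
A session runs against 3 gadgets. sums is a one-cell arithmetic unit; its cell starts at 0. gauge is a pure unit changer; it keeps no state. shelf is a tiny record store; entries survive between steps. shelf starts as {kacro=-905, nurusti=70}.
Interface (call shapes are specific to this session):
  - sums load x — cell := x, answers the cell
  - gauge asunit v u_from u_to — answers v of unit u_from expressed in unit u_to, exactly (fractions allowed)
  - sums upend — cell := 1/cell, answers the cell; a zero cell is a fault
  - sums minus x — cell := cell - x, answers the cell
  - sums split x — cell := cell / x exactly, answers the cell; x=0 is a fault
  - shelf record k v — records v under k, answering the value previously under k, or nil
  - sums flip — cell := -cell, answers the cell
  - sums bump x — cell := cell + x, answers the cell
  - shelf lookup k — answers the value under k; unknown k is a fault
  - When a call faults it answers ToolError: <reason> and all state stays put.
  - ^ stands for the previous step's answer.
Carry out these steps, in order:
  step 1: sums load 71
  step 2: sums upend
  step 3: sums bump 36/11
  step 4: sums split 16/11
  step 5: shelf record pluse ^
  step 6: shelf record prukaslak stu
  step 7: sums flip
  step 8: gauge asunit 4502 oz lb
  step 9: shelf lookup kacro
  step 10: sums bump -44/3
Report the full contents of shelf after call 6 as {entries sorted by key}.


[in] sums load x='71'
[out] 71
[in] sums upend
[out] 1/71
[in] sums bump x='36/11'
[out] 2567/781
[in] sums split x='16/11'
[out] 2567/1136
[in] shelf record k='pluse' v='^'
[out] nil
[in] shelf record k='prukaslak' v='stu'
[out] nil
[in] sums flip
[out] -2567/1136
[in] gauge asunit v='4502' u_from='oz' u_to='lb'
[out] 2251/8
[in] shelf lookup k='kacro'
[out] -905
[in] sums bump x='-44/3'
[out] -57685/3408

Answer: {kacro=-905, nurusti=70, pluse=2567/1136, prukaslak=stu}
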